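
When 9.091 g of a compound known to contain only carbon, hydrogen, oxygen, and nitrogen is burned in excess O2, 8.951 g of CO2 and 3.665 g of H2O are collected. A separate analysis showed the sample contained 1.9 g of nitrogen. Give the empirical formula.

mol C = 8.951 / 44.01 = 0.2034; mass C = 0.2034 × 12.01 = 2.443 g
mol H = 2 × (3.665 / 18.02) = 0.4068; mass H = 0.4068 × 1.008 = 0.4100 g
mol N = 1.9 / 14.01 = 0.1356
mass O = 9.091 − (4.753) = 4.338 g → mol O = 0.2711
Divide by the smallest (0.1356 mol N): C 1.500, H 2.999, N 1.000, O 1.999
×2: C 3.00, H 6.00, N 2.00, O 4.00 → C3H6N2O4

C3H6N2O4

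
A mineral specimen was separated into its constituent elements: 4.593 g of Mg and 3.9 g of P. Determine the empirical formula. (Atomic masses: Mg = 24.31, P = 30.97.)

Mg3P2

Mg: 4.593 g ÷ 24.31 g/mol = 0.1889 mol
P: 3.9 g ÷ 30.97 g/mol = 0.1259 mol
Smallest is P at 0.1259 mol; normalising gives Mg 1.500, P 1.000
×2: Mg 3.00, P 2.00 → Mg3P2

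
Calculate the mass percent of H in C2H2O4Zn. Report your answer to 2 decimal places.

1.30%

Molar mass = 2(12.01) + 2(1.008) + 4(16.00) + 1(65.38) = 155.416 g/mol
Mass of H per mole = 2 × 1.008 = 2.016 g
% H = 2.016 / 155.416 × 100 = 1.30%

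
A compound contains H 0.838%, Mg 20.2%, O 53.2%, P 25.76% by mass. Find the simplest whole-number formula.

Assume 100 g: 0.838 g H, 20.2 g Mg, 53.2 g O, 25.76 g P.
Moles — H: 0.838 / 1.008 = 0.8313 mol; Mg: 20.2 / 24.31 = 0.8309 mol; O: 53.2 / 16.00 = 3.325 mol; P: 25.76 / 30.97 = 0.8318 mol
Divide by the smallest (0.8309 mol Mg): H 1.000, Mg 1.000, O 4.002, P 1.001
Ratio ≈ 1:1:4:1, so the empirical formula is HMgO4P

HMgO4P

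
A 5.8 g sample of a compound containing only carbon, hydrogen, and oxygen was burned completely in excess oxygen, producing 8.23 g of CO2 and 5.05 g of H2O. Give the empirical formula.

CH3O

mol C = 8.23 / 44.01 = 0.1870; mass C = 0.1870 × 12.01 = 2.246 g
mol H = 2 × (5.05 / 18.02) = 0.5605; mass H = 0.5605 × 1.008 = 0.5650 g
mass O = 5.8 − (2.811) = 2.989 g → mol O = 0.1868
Smallest is O at 0.1868 mol; normalising gives C 1.001, H 3.000, O 1.000
→ CH3O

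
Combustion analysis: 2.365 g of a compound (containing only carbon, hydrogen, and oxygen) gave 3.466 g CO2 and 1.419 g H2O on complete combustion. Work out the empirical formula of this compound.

mol C = 3.466 / 44.01 = 0.07875; mass C = 0.07875 × 12.01 = 0.9458 g
mol H = 2 × (1.419 / 18.02) = 0.1575; mass H = 0.1575 × 1.008 = 0.1588 g
mass O = 2.365 − (1.105) = 1.260 g → mol O = 0.07878
Smallest is C at 0.07875 mol; normalising gives C 1.000, H 2.000, O 1.000
≈ 1:2:1 → CH2O

CH2O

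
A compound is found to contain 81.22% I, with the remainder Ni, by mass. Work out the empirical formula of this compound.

I2Ni

Assume 100 g: 81.22 g I, 18.78 g Ni.
n(I) = 81.22/126.90 = 0.64, n(Ni) = 18.78/58.69 = 0.32
Divide by the smallest (0.32 mol Ni): I 2.000, Ni 1.000
Ratio ≈ 2:1, so the empirical formula is I2Ni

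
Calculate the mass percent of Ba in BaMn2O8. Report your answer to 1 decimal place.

36.6%

Molar mass = 1(137.33) + 2(54.94) + 8(16.00) = 375.210 g/mol
Mass of Ba per mole = 1 × 137.33 = 137.330 g
% Ba = 137.330 / 375.210 × 100 = 36.6%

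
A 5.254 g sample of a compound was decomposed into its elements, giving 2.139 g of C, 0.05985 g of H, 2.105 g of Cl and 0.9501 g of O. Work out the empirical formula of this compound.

n(C) = 2.139/12.01 = 0.1781, n(H) = 0.05985/1.008 = 0.05937, n(Cl) = 2.105/35.45 = 0.05938, n(O) = 0.9501/16.00 = 0.05938
Smallest is H at 0.05937 mol; normalising gives C 3.000, H 1.000, Cl 1.000, O 1.000
→ C3HClO

C3HClO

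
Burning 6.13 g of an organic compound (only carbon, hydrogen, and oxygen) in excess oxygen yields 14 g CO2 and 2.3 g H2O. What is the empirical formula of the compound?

C5H4O2

mol C = 14 / 44.01 = 0.3181; mass C = 0.3181 × 12.01 = 3.820 g
mol H = 2 × (2.3 / 18.02) = 0.2553; mass H = 0.2553 × 1.008 = 0.2573 g
mass O = 6.13 − (4.078) = 2.052 g → mol O = 0.1283
Divide by the smallest (0.1283 mol O): C 2.480, H 1.990, O 1.000
Multiply by 2: C 4.96, H 3.98, O 2.00 → C5H4O2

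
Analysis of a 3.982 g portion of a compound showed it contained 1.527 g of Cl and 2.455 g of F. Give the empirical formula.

ClF3

n(Cl) = 1.527/35.45 = 0.04307, n(F) = 2.455/19.00 = 0.1292
Divide by the smallest (0.04307 mol Cl): Cl 1.000, F 3.000
≈ 1:3 → ClF3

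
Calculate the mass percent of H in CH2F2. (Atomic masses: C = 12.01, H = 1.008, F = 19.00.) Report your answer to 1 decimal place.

3.9%

Molar mass = 1(12.01) + 2(1.008) + 2(19.00) = 52.026 g/mol
Mass of H per mole = 2 × 1.008 = 2.016 g
% H = 2.016 / 52.026 × 100 = 3.9%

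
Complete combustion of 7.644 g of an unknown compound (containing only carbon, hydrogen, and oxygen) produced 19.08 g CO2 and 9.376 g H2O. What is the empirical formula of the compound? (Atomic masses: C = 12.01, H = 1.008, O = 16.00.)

C5H12O

mol C = 19.08 / 44.01 = 0.4335; mass C = 0.4335 × 12.01 = 5.207 g
mol H = 2 × (9.376 / 18.02) = 1.041; mass H = 1.041 × 1.008 = 1.049 g
mass O = 7.644 − (6.256) = 1.388 g → mol O = 0.08677
Ratios (÷ 0.08677): C 4.997, H 11.993, O 1.000
≈ 5:12:1 → C5H12O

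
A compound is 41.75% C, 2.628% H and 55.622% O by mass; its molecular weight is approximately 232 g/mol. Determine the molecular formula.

C8H6O8

Assume 100 g: 41.75 g C, 2.628 g H, 55.622 g O.
n(C) = 41.75/12.01 = 3.476, n(H) = 2.628/1.008 = 2.607, n(O) = 55.622/16.00 = 3.476
Smallest is H at 2.607 mol; normalising gives C 1.333, H 1.000, O 1.333
Scaling by 3: C 4.00, H 3.00, O 4.00 → C4H3O4
Empirical-formula mass = 115.06 g/mol
n = 232 / 115.06 = 2.02 ≈ 2
Molecular formula = (C4H3O4)×2 = C8H6O8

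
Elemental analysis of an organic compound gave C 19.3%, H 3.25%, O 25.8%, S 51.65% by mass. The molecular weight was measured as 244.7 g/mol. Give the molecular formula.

Assume 100 g: 19.3 g C, 3.25 g H, 25.8 g O, 51.65 g S.
n(C) = 19.3/12.01 = 1.607, n(H) = 3.25/1.008 = 3.224, n(O) = 25.8/16.00 = 1.613, n(S) = 51.65/32.07 = 1.611
Smallest is C at 1.607 mol; normalising gives C 1.000, H 2.006, O 1.003, S 1.002
≈ 1:2:1:1 → CH2OS
Empirical-formula mass = 62.10 g/mol
n = 244.7 / 62.10 = 3.94 ≈ 4
Molecular formula = (CH2OS)×4 = C4H8O4S4

C4H8O4S4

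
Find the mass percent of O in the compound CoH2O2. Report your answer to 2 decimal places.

34.43%

Molar mass = 1(58.93) + 2(1.008) + 2(16.00) = 92.946 g/mol
Mass of O per mole = 2 × 16.00 = 32.000 g
% O = 32.000 / 92.946 × 100 = 34.43%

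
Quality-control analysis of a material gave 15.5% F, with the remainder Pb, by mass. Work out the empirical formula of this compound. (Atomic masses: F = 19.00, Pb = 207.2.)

Assume 100 g: 15.5 g F, 84.5 g Pb.
n(F) = 15.5/19.00 = 0.8158, n(Pb) = 84.5/207.2 = 0.4078
Smallest is Pb at 0.4078 mol; normalising gives F 2.000, Pb 1.000
≈ 2:1 → F2Pb

F2Pb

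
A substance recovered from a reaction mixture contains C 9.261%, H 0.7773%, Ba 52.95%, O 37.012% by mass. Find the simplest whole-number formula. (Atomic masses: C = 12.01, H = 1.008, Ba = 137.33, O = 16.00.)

C2H2BaO6

Assume 100 g: 9.261 g C, 0.7773 g H, 52.95 g Ba, 37.012 g O.
C: 9.261 g ÷ 12.01 g/mol = 0.7711 mol
H: 0.7773 g ÷ 1.008 g/mol = 0.7711 mol
Ba: 52.95 g ÷ 137.33 g/mol = 0.3856 mol
O: 37.012 g ÷ 16.00 g/mol = 2.313 mol
Smallest is Ba at 0.3856 mol; normalising gives C 2.000, H 2.000, Ba 1.000, O 6.000
Ratio ≈ 2:2:1:6, so the empirical formula is C2H2BaO6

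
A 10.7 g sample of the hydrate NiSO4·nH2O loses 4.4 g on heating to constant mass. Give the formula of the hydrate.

NiSO4·6H2O

Mass of anhydrous NiSO4 = 10.7 − 4.4 = 6.3 g
mol H2O = 4.4 / 18.02 = 0.2442
Molar mass of NiSO4 = 154.76 g/mol → mol NiSO4 = 6.3 / 154.76 = 0.04071
n = 0.2442 / 0.04071 = 6.00 ≈ 6 → NiSO4·6H2O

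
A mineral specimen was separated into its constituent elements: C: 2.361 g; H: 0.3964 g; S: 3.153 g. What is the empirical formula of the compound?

C2H4S

C: 2.361 g ÷ 12.01 g/mol = 0.1966 mol
H: 0.3964 g ÷ 1.008 g/mol = 0.3933 mol
S: 3.153 g ÷ 32.07 g/mol = 0.09832 mol
Smallest is S at 0.09832 mol; normalising gives C 2.000, H 4.000, S 1.000
≈ 2:4:1 → C2H4S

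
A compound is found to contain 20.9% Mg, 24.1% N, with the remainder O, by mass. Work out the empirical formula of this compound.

MgN2O4

Assume 100 g: 20.9 g Mg, 24.1 g N, 55 g O.
Mg: 20.9 g ÷ 24.31 g/mol = 0.8597 mol
N: 24.1 g ÷ 14.01 g/mol = 1.72 mol
O: 55 g ÷ 16.00 g/mol = 3.438 mol
Divide by the smallest (0.8597 mol Mg): Mg 1.000, N 2.001, O 3.998
Ratio ≈ 1:2:4, so the empirical formula is MgN2O4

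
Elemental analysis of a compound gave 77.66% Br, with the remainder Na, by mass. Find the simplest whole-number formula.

Assume 100 g: 77.66 g Br, 22.34 g Na.
n(Br) = 77.66/79.90 = 0.972, n(Na) = 22.34/22.99 = 0.9717
Smallest is Na at 0.9717 mol; normalising gives Br 1.000, Na 1.000
Ratio ≈ 1:1, so the empirical formula is BrNa

BrNa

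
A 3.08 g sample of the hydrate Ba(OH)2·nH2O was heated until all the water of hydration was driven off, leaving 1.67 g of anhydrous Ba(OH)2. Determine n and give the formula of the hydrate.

Ba(OH)2·8H2O

Mass of water lost = 3.08 − 1.67 = 1.41 g → 1.41 / 18.02 = 0.07825 mol H2O
Molar mass of Ba(OH)2 = 171.35 g/mol → mol Ba(OH)2 = 1.67 / 171.35 = 0.009746
n = 0.07825 / 0.009746 = 8.03 ≈ 8 → Ba(OH)2·8H2O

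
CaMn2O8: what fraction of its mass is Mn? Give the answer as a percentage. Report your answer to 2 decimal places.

Molar mass = 1(40.08) + 2(54.94) + 8(16.00) = 277.960 g/mol
Mass of Mn per mole = 2 × 54.94 = 109.880 g
% Mn = 109.880 / 277.960 × 100 = 39.53%

39.53%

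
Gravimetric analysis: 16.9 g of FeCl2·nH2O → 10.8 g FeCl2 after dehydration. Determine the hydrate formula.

Mass of water lost = 16.9 − 10.8 = 6.1 g → 6.1 / 18.02 = 0.3385 mol H2O
Molar mass of FeCl2 = 126.75 g/mol → mol FeCl2 = 10.8 / 126.75 = 0.08521
n = 0.3385 / 0.08521 = 3.97 ≈ 4 → FeCl2·4H2O

FeCl2·4H2O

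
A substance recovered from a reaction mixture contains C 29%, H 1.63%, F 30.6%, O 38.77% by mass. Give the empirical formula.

Assume 100 g: 29 g C, 1.63 g H, 30.6 g F, 38.77 g O.
Moles — C: 29 / 12.01 = 2.415 mol; H: 1.63 / 1.008 = 1.617 mol; F: 30.6 / 19.00 = 1.611 mol; O: 38.77 / 16.00 = 2.423 mol
Ratios (÷ 1.611): C 1.499, H 1.004, F 1.000, O 1.505
Scaling by 2: C 3.00, H 2.01, F 2.00, O 3.01 → C3H2F2O3

C3H2F2O3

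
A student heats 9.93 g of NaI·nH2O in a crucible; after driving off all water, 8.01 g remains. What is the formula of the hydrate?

NaI·2H2O

Mass of water lost = 9.93 − 8.01 = 1.92 g → 1.92 / 18.02 = 0.1065 mol H2O
Molar mass of NaI = 149.89 g/mol → mol NaI = 8.01 / 149.89 = 0.05344
n = 0.1065 / 0.05344 = 1.99 ≈ 2 → NaI·2H2O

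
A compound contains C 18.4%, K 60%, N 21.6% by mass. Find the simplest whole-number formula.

CKN

Assume 100 g: 18.4 g C, 60 g K, 21.6 g N.
n(C) = 18.4/12.01 = 1.532, n(K) = 60/39.10 = 1.535, n(N) = 21.6/14.01 = 1.542
Smallest is C at 1.532 mol; normalising gives C 1.000, K 1.002, N 1.006
Ratio ≈ 1:1:1, so the empirical formula is CKN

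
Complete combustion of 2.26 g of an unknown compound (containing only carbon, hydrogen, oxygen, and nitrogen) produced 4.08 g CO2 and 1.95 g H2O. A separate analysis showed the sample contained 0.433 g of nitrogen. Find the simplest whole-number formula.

C3H7NO

mol C = 4.08 / 44.01 = 0.09271; mass C = 0.09271 × 12.01 = 1.113 g
mol H = 2 × (1.95 / 18.02) = 0.2164; mass H = 0.2164 × 1.008 = 0.2182 g
mol N = 0.433 / 14.01 = 0.03091
mass O = 2.26 − (1.765) = 0.4954 g → mol O = 0.03097
Ratios (÷ 0.03091): C 3.000, H 7.003, N 1.000, O 1.002
≈ 3:7:1:1 → C3H7NO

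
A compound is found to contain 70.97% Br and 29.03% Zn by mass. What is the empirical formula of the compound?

Assume 100 g: 70.97 g Br, 29.03 g Zn.
Moles — Br: 70.97 / 79.90 = 0.8882 mol; Zn: 29.03 / 65.38 = 0.444 mol
Smallest is Zn at 0.444 mol; normalising gives Br 2.000, Zn 1.000
→ Br2Zn

Br2Zn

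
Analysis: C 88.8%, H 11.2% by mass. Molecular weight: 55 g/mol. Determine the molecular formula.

Assume 100 g: 88.8 g C, 11.2 g H.
C: 88.8 g ÷ 12.01 g/mol = 7.394 mol
H: 11.2 g ÷ 1.008 g/mol = 11.11 mol
Smallest is C at 7.394 mol; normalising gives C 1.000, H 1.503
Multiply by 2: C 2.00, H 3.01 → C2H3
Empirical-formula mass = 27.04 g/mol
n = 55 / 27.04 = 2.03 ≈ 2
Molecular formula = (C2H3)×2 = C4H6

C4H6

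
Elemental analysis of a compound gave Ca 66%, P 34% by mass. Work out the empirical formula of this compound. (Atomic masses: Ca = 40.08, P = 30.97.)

Ca3P2

Assume 100 g: 66 g Ca, 34 g P.
Moles — Ca: 66 / 40.08 = 1.647 mol; P: 34 / 30.97 = 1.098 mol
Smallest is P at 1.098 mol; normalising gives Ca 1.500, P 1.000
×2: Ca 3.00, P 2.00 → Ca3P2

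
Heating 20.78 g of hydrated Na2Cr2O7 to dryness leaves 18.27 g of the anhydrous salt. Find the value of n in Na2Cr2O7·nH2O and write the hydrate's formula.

Mass of water lost = 20.78 − 18.27 = 2.51 g → 2.51 / 18.02 = 0.1393 mol H2O
Molar mass of Na2Cr2O7 = 261.98 g/mol → mol Na2Cr2O7 = 18.27 / 261.98 = 0.06974
n = 0.1393 / 0.06974 = 2.00 ≈ 2 → Na2Cr2O7·2H2O

Na2Cr2O7·2H2O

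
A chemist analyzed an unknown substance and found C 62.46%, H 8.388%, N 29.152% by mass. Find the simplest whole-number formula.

C5H8N2

Assume 100 g: 62.46 g C, 8.388 g H, 29.152 g N.
C: 62.46 g ÷ 12.01 g/mol = 5.201 mol
H: 8.388 g ÷ 1.008 g/mol = 8.321 mol
N: 29.152 g ÷ 14.01 g/mol = 2.081 mol
Smallest is N at 2.081 mol; normalising gives C 2.499, H 3.999, N 1.000
Scaling by 2: C 5.00, H 8.00, N 2.00 → C5H8N2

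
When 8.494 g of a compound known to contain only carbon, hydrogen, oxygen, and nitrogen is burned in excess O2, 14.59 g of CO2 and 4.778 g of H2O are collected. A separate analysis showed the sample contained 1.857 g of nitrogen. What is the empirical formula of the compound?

C5H8N2O2

mol C = 14.59 / 44.01 = 0.3315; mass C = 0.3315 × 12.01 = 3.982 g
mol H = 2 × (4.778 / 18.02) = 0.5303; mass H = 0.5303 × 1.008 = 0.5345 g
mol N = 1.857 / 14.01 = 0.1325
mass O = 8.494 − (6.373) = 2.121 g → mol O = 0.1326
Smallest is N at 0.1325 mol; normalising gives C 2.501, H 4.001, N 1.000, O 1.000
×2: C 5.00, H 8.00, N 2.00, O 2.00 → C5H8N2O2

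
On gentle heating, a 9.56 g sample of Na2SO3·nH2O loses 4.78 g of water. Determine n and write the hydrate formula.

Na2SO3·7H2O

Mass of anhydrous Na2SO3 = 9.56 − 4.78 = 4.78 g
mol H2O = 4.78 / 18.02 = 0.2653
Molar mass of Na2SO3 = 126.05 g/mol → mol Na2SO3 = 4.78 / 126.05 = 0.03792
n = 0.2653 / 0.03792 = 7.00 ≈ 7 → Na2SO3·7H2O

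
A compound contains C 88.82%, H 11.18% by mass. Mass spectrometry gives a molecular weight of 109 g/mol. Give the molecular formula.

C8H12

Assume 100 g: 88.82 g C, 11.18 g H.
Moles — C: 88.82 / 12.01 = 7.396 mol; H: 11.18 / 1.008 = 11.09 mol
Smallest is C at 7.396 mol; normalising gives C 1.000, H 1.500
Scaling by 2: C 2.00, H 3.00 → C2H3
Empirical-formula mass = 27.04 g/mol
n = 109 / 27.04 = 4.03 ≈ 4
Molecular formula = (C2H3)×4 = C8H12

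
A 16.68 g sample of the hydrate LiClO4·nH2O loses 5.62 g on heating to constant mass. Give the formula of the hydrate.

LiClO4·3H2O

Mass of anhydrous LiClO4 = 16.68 − 5.62 = 11.06 g
mol H2O = 5.62 / 18.02 = 0.3119
Molar mass of LiClO4 = 106.39 g/mol → mol LiClO4 = 11.06 / 106.39 = 0.104
n = 0.3119 / 0.104 = 3.00 ≈ 3 → LiClO4·3H2O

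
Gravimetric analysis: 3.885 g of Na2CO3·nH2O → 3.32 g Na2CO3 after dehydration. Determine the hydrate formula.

Mass of water lost = 3.885 − 3.32 = 0.565 g → 0.565 / 18.02 = 0.03135 mol H2O
Molar mass of Na2CO3 = 105.99 g/mol → mol Na2CO3 = 3.32 / 105.99 = 0.03132
n = 0.03135 / 0.03132 = 1.00 ≈ 1 → Na2CO3·H2O

Na2CO3·H2O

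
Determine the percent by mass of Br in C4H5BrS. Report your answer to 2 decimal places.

48.41%

Molar mass = 4(12.01) + 5(1.008) + 1(79.90) + 1(32.07) = 165.050 g/mol
Mass of Br per mole = 1 × 79.90 = 79.900 g
% Br = 79.900 / 165.050 × 100 = 48.41%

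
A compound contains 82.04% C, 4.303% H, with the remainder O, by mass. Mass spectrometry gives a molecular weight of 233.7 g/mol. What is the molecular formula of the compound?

C16H10O2

Assume 100 g: 82.04 g C, 4.303 g H, 13.657 g O.
Moles — C: 82.04 / 12.01 = 6.831 mol; H: 4.303 / 1.008 = 4.269 mol; O: 13.657 / 16.00 = 0.8536 mol
Ratios (÷ 0.8536): C 8.003, H 5.001, O 1.000
→ C8H5O
Empirical-formula mass = 117.12 g/mol
n = 233.7 / 117.12 = 2.00 ≈ 2
Molecular formula = (C8H5O)×2 = C16H10O2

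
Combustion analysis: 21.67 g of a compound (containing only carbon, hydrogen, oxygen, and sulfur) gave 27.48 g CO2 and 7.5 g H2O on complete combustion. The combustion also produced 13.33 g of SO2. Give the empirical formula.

C3H4O2S

mol C = 27.48 / 44.01 = 0.6244; mass C = 0.6244 × 12.01 = 7.499 g
mol H = 2 × (7.5 / 18.02) = 0.8324; mass H = 0.8324 × 1.008 = 0.8391 g
mol S = 13.33 / 64.07 = 0.2081; mass S = 6.672 g
mass O = 21.67 − (15.01) = 6.660 g → mol O = 0.4162
Ratios (÷ 0.2081): C 3.001, H 4.001, O 2.001, S 1.000
→ C3H4O2S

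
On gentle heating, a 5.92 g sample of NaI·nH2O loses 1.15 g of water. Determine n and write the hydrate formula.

NaI·2H2O

Mass of anhydrous NaI = 5.92 − 1.15 = 4.77 g
mol H2O = 1.15 / 18.02 = 0.06382
Molar mass of NaI = 149.89 g/mol → mol NaI = 4.77 / 149.89 = 0.03182
n = 0.06382 / 0.03182 = 2.01 ≈ 2 → NaI·2H2O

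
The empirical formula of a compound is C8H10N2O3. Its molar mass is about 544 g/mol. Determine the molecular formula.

Empirical-formula mass = 182.18 g/mol
n = 544 / 182.18 = 2.99 ≈ 3
Molecular formula = (C8H10N2O3)3 = C24H30N6O9

C24H30N6O9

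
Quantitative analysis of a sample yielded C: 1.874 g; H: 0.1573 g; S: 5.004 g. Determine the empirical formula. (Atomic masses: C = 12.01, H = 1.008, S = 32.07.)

CHS

n(C) = 1.874/12.01 = 0.156, n(H) = 0.1573/1.008 = 0.1561, n(S) = 5.004/32.07 = 0.156
Ratios (÷ 0.156): C 1.000, H 1.000, S 1.000
≈ 1:1:1 → CHS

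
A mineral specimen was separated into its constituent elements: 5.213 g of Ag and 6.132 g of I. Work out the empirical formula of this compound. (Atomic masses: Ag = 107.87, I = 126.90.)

AgI

Ag: 5.213 g ÷ 107.87 g/mol = 0.04833 mol
I: 6.132 g ÷ 126.90 g/mol = 0.04832 mol
Ratios (÷ 0.04832): Ag 1.000, I 1.000
→ AgI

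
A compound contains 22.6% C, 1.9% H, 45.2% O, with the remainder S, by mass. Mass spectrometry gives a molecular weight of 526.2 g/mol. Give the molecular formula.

C10H10O15S5

Assume 100 g: 22.6 g C, 1.9 g H, 45.2 g O, 30.3 g S.
Moles — C: 22.6 / 12.01 = 1.882 mol; H: 1.9 / 1.008 = 1.885 mol; O: 45.2 / 16.00 = 2.825 mol; S: 30.3 / 32.07 = 0.9448 mol
Divide by the smallest (0.9448 mol S): C 1.992, H 1.995, O 2.990, S 1.000
≈ 2:2:3:1 → C2H2O3S
Empirical-formula mass = 106.11 g/mol
n = 526.2 / 106.11 = 4.96 ≈ 5
Molecular formula = (C2H2O3S)×5 = C10H10O15S5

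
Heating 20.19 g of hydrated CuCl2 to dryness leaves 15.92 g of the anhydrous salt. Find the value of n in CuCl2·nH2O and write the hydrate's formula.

CuCl2·2H2O

Mass of water lost = 20.19 − 15.92 = 4.27 g → 4.27 / 18.02 = 0.237 mol H2O
Molar mass of CuCl2 = 134.45 g/mol → mol CuCl2 = 15.92 / 134.45 = 0.1184
n = 0.237 / 0.1184 = 2.00 ≈ 2 → CuCl2·2H2O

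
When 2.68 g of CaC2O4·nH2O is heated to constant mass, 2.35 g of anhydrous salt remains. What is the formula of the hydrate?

CaC2O4·H2O

Mass of water lost = 2.68 − 2.35 = 0.33 g → 0.33 / 18.02 = 0.01831 mol H2O
Molar mass of CaC2O4 = 128.10 g/mol → mol CaC2O4 = 2.35 / 128.10 = 0.01835
n = 0.01831 / 0.01835 = 1.00 ≈ 1 → CaC2O4·H2O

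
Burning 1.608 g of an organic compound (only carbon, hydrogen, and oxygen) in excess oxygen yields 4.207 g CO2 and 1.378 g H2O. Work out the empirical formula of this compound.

mol C = 4.207 / 44.01 = 0.09559; mass C = 0.09559 × 12.01 = 1.148 g
mol H = 2 × (1.378 / 18.02) = 0.1529; mass H = 0.1529 × 1.008 = 0.1542 g
mass O = 1.608 − (1.302) = 0.3058 g → mol O = 0.01911
Divide by the smallest (0.01911 mol O): C 5.002, H 8.003, O 1.000
→ C5H8O

C5H8O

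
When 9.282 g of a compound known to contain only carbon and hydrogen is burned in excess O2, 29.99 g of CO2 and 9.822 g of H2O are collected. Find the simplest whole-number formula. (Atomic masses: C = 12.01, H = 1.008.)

C5H8

mol C = 29.99 / 44.01 = 0.6814; mass C = 0.6814 × 12.01 = 8.184 g
mol H = 2 × (9.822 / 18.02) = 1.090; mass H = 1.090 × 1.008 = 1.099 g
Smallest is C at 0.6814 mol; normalising gives C 1.000, H 1.600
Multiply by 5: C 5.00, H 8.00 → C5H8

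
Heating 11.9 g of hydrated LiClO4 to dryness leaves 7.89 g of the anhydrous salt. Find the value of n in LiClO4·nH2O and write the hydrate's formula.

Mass of water lost = 11.9 − 7.89 = 4.01 g → 4.01 / 18.02 = 0.2225 mol H2O
Molar mass of LiClO4 = 106.39 g/mol → mol LiClO4 = 7.89 / 106.39 = 0.07416
n = 0.2225 / 0.07416 = 3.00 ≈ 3 → LiClO4·3H2O

LiClO4·3H2O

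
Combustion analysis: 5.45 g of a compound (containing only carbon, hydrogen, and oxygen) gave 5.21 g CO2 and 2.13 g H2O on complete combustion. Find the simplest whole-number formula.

mol C = 5.21 / 44.01 = 0.1184; mass C = 0.1184 × 12.01 = 1.422 g
mol H = 2 × (2.13 / 18.02) = 0.2364; mass H = 0.2364 × 1.008 = 0.2383 g
mass O = 5.45 − (1.660) = 3.790 g → mol O = 0.2369
Divide by the smallest (0.1184 mol C): C 1.000, H 1.997, O 2.001
→ CH2O2

CH2O2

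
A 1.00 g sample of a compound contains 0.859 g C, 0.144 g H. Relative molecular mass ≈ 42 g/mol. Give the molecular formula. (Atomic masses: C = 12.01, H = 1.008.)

Moles — C: 0.859 / 12.01 = 0.07152 mol; H: 0.144 / 1.008 = 0.1429 mol
Divide by the smallest (0.07152 mol C): C 1.000, H 1.997
→ CH2
Empirical-formula mass = 14.03 g/mol
n = 42 / 14.03 = 2.99 ≈ 3
Molecular formula = (CH2)×3 = C3H6

C3H6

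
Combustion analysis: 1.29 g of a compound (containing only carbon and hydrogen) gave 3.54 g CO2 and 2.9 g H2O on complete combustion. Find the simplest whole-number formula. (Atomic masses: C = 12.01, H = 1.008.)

CH4

mol C = 3.54 / 44.01 = 0.08044; mass C = 0.08044 × 12.01 = 0.9660 g
mol H = 2 × (2.9 / 18.02) = 0.3219; mass H = 0.3219 × 1.008 = 0.3244 g
Ratios (÷ 0.08044): C 1.000, H 4.001
≈ 1:4 → CH4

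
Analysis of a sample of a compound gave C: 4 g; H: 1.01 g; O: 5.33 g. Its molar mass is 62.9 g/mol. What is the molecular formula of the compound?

C2H6O2

Moles — C: 4 / 12.01 = 0.3331 mol; H: 1.01 / 1.008 = 1.002 mol; O: 5.33 / 16.00 = 0.3331 mol
Divide by the smallest (0.3331 mol C): C 1.000, H 3.008, O 1.000
→ CH3O
Empirical-formula mass = 31.03 g/mol
n = 62.9 / 31.03 = 2.03 ≈ 2
Molecular formula = (CH3O)×2 = C2H6O2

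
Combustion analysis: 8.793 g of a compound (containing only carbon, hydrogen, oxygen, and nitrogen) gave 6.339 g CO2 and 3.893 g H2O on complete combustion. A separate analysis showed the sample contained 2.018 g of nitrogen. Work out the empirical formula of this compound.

mol C = 6.339 / 44.01 = 0.1440; mass C = 0.1440 × 12.01 = 1.730 g
mol H = 2 × (3.893 / 18.02) = 0.4321; mass H = 0.4321 × 1.008 = 0.4355 g
mol N = 2.018 / 14.01 = 0.1440
mass O = 8.793 − (4.183) = 4.610 g → mol O = 0.2881
Divide by the smallest (0.144 mol C): C 1.000, H 3.000, N 1.000, O 2.000
→ CH3NO2

CH3NO2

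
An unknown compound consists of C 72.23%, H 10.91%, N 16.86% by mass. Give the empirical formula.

Assume 100 g: 72.23 g C, 10.91 g H, 16.86 g N.
Moles — C: 72.23 / 12.01 = 6.014 mol; H: 10.91 / 1.008 = 10.82 mol; N: 16.86 / 14.01 = 1.203 mol
Ratios (÷ 1.203): C 4.998, H 8.994, N 1.000
Ratio ≈ 5:9:1, so the empirical formula is C5H9N

C5H9N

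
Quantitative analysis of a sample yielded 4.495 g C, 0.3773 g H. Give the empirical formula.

Moles — C: 4.495 / 12.01 = 0.3743 mol; H: 0.3773 / 1.008 = 0.3743 mol
Smallest is C at 0.3743 mol; normalising gives C 1.000, H 1.000
→ CH

CH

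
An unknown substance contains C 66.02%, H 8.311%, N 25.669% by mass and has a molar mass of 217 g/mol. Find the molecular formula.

C12H18N4

Assume 100 g: 66.02 g C, 8.311 g H, 25.669 g N.
C: 66.02 g ÷ 12.01 g/mol = 5.497 mol
H: 8.311 g ÷ 1.008 g/mol = 8.245 mol
N: 25.669 g ÷ 14.01 g/mol = 1.832 mol
Ratios (÷ 1.832): C 3.000, H 4.500, N 1.000
Scaling by 2: C 6.00, H 9.00, N 2.00 → C6H9N2
Empirical-formula mass = 109.15 g/mol
n = 217 / 109.15 = 1.99 ≈ 2
Molecular formula = (C6H9N2)×2 = C12H18N4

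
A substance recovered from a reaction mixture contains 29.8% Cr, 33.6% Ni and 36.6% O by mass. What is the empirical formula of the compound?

CrNiO4

Assume 100 g: 29.8 g Cr, 33.6 g Ni, 36.6 g O.
n(Cr) = 29.8/52.00 = 0.5731, n(Ni) = 33.6/58.69 = 0.5725, n(O) = 36.6/16.00 = 2.288
Smallest is Ni at 0.5725 mol; normalising gives Cr 1.001, Ni 1.000, O 3.996
≈ 1:1:4 → CrNiO4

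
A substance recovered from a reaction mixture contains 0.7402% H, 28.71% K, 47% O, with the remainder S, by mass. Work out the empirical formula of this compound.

Assume 100 g: 0.7402 g H, 28.71 g K, 47 g O, 23.55 g S.
Moles — H: 0.7402 / 1.008 = 0.7343 mol; K: 28.71 / 39.10 = 0.7343 mol; O: 47 / 16.00 = 2.938 mol; S: 23.55 / 32.07 = 0.7343 mol
Smallest is K at 0.7343 mol; normalising gives H 1.000, K 1.000, O 4.001, S 1.000
Ratio ≈ 1:1:4:1, so the empirical formula is HKO4S

HKO4S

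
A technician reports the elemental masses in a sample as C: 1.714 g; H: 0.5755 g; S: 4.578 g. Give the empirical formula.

C: 1.714 g ÷ 12.01 g/mol = 0.1427 mol
H: 0.5755 g ÷ 1.008 g/mol = 0.5709 mol
S: 4.578 g ÷ 32.07 g/mol = 0.1428 mol
Divide by the smallest (0.1427 mol C): C 1.000, H 4.001, S 1.000
→ CH4S

CH4S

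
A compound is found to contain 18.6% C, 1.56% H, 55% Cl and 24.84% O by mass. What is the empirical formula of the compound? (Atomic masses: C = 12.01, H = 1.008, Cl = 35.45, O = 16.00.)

CHClO

Assume 100 g: 18.6 g C, 1.56 g H, 55 g Cl, 24.84 g O.
Moles — C: 18.6 / 12.01 = 1.549 mol; H: 1.56 / 1.008 = 1.548 mol; Cl: 55 / 35.45 = 1.551 mol; O: 24.84 / 16.00 = 1.552 mol
Smallest is H at 1.548 mol; normalising gives C 1.001, H 1.000, Cl 1.002, O 1.003
≈ 1:1:1:1 → CHClO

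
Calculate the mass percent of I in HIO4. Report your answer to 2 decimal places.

66.13%

Molar mass = 1(1.008) + 1(126.90) + 4(16.00) = 191.908 g/mol
Mass of I per mole = 1 × 126.90 = 126.900 g
% I = 126.900 / 191.908 × 100 = 66.13%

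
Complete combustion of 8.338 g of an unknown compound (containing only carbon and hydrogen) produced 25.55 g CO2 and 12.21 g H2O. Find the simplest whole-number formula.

mol C = 25.55 / 44.01 = 0.5805; mass C = 0.5805 × 12.01 = 6.972 g
mol H = 2 × (12.21 / 18.02) = 1.355; mass H = 1.355 × 1.008 = 1.366 g
Divide by the smallest (0.5805 mol C): C 1.000, H 2.334
×3: C 3.00, H 7.00 → C3H7

C3H7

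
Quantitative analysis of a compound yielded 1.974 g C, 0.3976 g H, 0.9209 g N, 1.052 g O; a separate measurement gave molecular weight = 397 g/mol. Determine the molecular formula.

C15H36N6O6

Moles — C: 1.974 / 12.01 = 0.1644 mol; H: 0.3976 / 1.008 = 0.3944 mol; N: 0.9209 / 14.01 = 0.06573 mol; O: 1.052 / 16.00 = 0.06575 mol
Divide by the smallest (0.06573 mol N): C 2.501, H 6.001, N 1.000, O 1.000
Scaling by 2: C 5.00, H 12.00, N 2.00, O 2.00 → C5H12N2O2
Empirical-formula mass = 132.17 g/mol
n = 397 / 132.17 = 3.00 ≈ 3
Molecular formula = (C5H12N2O2)×3 = C15H36N6O6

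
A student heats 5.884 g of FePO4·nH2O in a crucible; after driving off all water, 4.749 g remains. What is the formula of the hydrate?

FePO4·2H2O

Mass of water lost = 5.884 − 4.749 = 1.135 g → 1.135 / 18.02 = 0.06299 mol H2O
Molar mass of FePO4 = 150.82 g/mol → mol FePO4 = 4.749 / 150.82 = 0.03149
n = 0.06299 / 0.03149 = 2.00 ≈ 2 → FePO4·2H2O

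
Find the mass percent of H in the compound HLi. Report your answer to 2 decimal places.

Molar mass = 1(1.008) + 1(6.94) = 7.948 g/mol
Mass of H per mole = 1 × 1.008 = 1.008 g
% H = 1.008 / 7.948 × 100 = 12.68%

12.68%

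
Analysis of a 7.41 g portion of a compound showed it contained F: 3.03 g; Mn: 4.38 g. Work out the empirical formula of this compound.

n(F) = 3.03/19.00 = 0.1595, n(Mn) = 4.38/54.94 = 0.07972
Divide by the smallest (0.07972 mol Mn): F 2.000, Mn 1.000
→ F2Mn

F2Mn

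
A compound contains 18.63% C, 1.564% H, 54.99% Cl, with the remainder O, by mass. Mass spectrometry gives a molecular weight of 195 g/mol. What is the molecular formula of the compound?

C3H3Cl3O3

Assume 100 g: 18.63 g C, 1.564 g H, 54.99 g Cl, 24.816 g O.
C: 18.63 g ÷ 12.01 g/mol = 1.551 mol
H: 1.564 g ÷ 1.008 g/mol = 1.552 mol
Cl: 54.99 g ÷ 35.45 g/mol = 1.551 mol
O: 24.816 g ÷ 16.00 g/mol = 1.551 mol
Divide by the smallest (1.551 mol O): C 1.000, H 1.000, Cl 1.000, O 1.000
→ CHClO
Empirical-formula mass = 64.47 g/mol
n = 195 / 64.47 = 3.02 ≈ 3
Molecular formula = (CHClO)×3 = C3H3Cl3O3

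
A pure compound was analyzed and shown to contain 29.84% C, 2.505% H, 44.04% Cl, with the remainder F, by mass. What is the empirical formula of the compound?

Assume 100 g: 29.84 g C, 2.505 g H, 44.04 g Cl, 23.615 g F.
Moles — C: 29.84 / 12.01 = 2.485 mol; H: 2.505 / 1.008 = 2.485 mol; Cl: 44.04 / 35.45 = 1.242 mol; F: 23.615 / 19.00 = 1.243 mol
Divide by the smallest (1.242 mol Cl): C 2.000, H 2.000, Cl 1.000, F 1.000
→ C2H2ClF

C2H2ClF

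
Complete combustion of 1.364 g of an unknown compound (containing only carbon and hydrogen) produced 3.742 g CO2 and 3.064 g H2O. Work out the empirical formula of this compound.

mol C = 3.742 / 44.01 = 0.08503; mass C = 0.08503 × 12.01 = 1.021 g
mol H = 2 × (3.064 / 18.02) = 0.3401; mass H = 0.3401 × 1.008 = 0.3428 g
Smallest is C at 0.08503 mol; normalising gives C 1.000, H 4.000
≈ 1:4 → CH4

CH4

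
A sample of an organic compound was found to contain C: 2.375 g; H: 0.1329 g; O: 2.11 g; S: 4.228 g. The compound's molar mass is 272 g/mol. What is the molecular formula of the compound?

n(C) = 2.375/12.01 = 0.1978, n(H) = 0.1329/1.008 = 0.1318, n(O) = 2.11/16.00 = 0.1319, n(S) = 4.228/32.07 = 0.1318
Divide by the smallest (0.1318 mol S): C 1.500, H 1.000, O 1.000, S 1.000
Scaling by 2: C 3.00, H 2.00, O 2.00, S 2.00 → C3H2O2S2
Empirical-formula mass = 134.19 g/mol
n = 272 / 134.19 = 2.03 ≈ 2
Molecular formula = (C3H2O2S2)×2 = C6H4O4S4

C6H4O4S4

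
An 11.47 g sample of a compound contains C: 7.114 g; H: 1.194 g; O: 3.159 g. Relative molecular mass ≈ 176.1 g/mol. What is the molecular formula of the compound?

Moles — C: 7.114 / 12.01 = 0.5923 mol; H: 1.194 / 1.008 = 1.185 mol; O: 3.159 / 16.00 = 0.1974 mol
Ratios (÷ 0.1974): C 3.000, H 5.999, O 1.000
≈ 3:6:1 → C3H6O
Empirical-formula mass = 58.08 g/mol
n = 176.1 / 58.08 = 3.03 ≈ 3
Molecular formula = (C3H6O)×3 = C9H18O3

C9H18O3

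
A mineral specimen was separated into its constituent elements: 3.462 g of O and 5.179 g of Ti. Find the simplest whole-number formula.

n(O) = 3.462/16.00 = 0.2164, n(Ti) = 5.179/47.87 = 0.1082
Smallest is Ti at 0.1082 mol; normalising gives O 2.000, Ti 1.000
→ O2Ti

O2Ti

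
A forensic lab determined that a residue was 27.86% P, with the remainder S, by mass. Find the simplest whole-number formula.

P2S5

Assume 100 g: 27.86 g P, 72.14 g S.
P: 27.86 g ÷ 30.97 g/mol = 0.8996 mol
S: 72.14 g ÷ 32.07 g/mol = 2.249 mol
Ratios (÷ 0.8996): P 1.000, S 2.501
Multiply by 2: P 2.00, S 5.00 → P2S5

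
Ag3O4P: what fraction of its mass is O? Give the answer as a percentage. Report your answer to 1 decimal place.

Molar mass = 3(107.87) + 4(16.00) + 1(30.97) = 418.580 g/mol
Mass of O per mole = 4 × 16.00 = 64.000 g
% O = 64.000 / 418.580 × 100 = 15.3%

15.3%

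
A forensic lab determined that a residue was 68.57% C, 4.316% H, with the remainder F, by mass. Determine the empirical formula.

C4H3F

Assume 100 g: 68.57 g C, 4.316 g H, 27.114 g F.
C: 68.57 g ÷ 12.01 g/mol = 5.709 mol
H: 4.316 g ÷ 1.008 g/mol = 4.282 mol
F: 27.114 g ÷ 19.00 g/mol = 1.427 mol
Smallest is F at 1.427 mol; normalising gives C 4.001, H 3.000, F 1.000
Ratio ≈ 4:3:1, so the empirical formula is C4H3F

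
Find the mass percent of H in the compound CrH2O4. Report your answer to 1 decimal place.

1.7%

Molar mass = 1(52.00) + 2(1.008) + 4(16.00) = 118.016 g/mol
Mass of H per mole = 2 × 1.008 = 2.016 g
% H = 2.016 / 118.016 × 100 = 1.7%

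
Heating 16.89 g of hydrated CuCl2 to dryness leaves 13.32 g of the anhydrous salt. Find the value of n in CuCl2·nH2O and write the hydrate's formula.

CuCl2·2H2O

Mass of water lost = 16.89 − 13.32 = 3.57 g → 3.57 / 18.02 = 0.1981 mol H2O
Molar mass of CuCl2 = 134.45 g/mol → mol CuCl2 = 13.32 / 134.45 = 0.09907
n = 0.1981 / 0.09907 = 2.00 ≈ 2 → CuCl2·2H2O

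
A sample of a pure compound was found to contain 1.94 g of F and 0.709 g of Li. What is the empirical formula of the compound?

FLi

n(F) = 1.94/19.00 = 0.1021, n(Li) = 0.709/6.94 = 0.1022
Ratios (÷ 0.1021): F 1.000, Li 1.001
→ FLi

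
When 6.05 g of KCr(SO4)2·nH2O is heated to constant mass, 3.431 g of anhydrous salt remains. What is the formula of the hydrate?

KCr(SO4)2·12H2O

Mass of water lost = 6.05 − 3.431 = 2.619 g → 2.619 / 18.02 = 0.1453 mol H2O
Molar mass of KCr(SO4)2 = 283.24 g/mol → mol KCr(SO4)2 = 3.431 / 283.24 = 0.01211
n = 0.1453 / 0.01211 = 12.00 ≈ 12 → KCr(SO4)2·12H2O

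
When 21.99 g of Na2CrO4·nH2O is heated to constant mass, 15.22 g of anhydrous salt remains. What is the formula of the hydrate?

Mass of water lost = 21.99 − 15.22 = 6.77 g → 6.77 / 18.02 = 0.3757 mol H2O
Molar mass of Na2CrO4 = 161.98 g/mol → mol Na2CrO4 = 15.22 / 161.98 = 0.09396
n = 0.3757 / 0.09396 = 4.00 ≈ 4 → Na2CrO4·4H2O

Na2CrO4·4H2O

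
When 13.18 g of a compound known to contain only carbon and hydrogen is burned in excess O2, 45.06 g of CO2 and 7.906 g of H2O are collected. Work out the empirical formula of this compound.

C7H6

mol C = 45.06 / 44.01 = 1.024; mass C = 1.024 × 12.01 = 12.30 g
mol H = 2 × (7.906 / 18.02) = 0.8775; mass H = 0.8775 × 1.008 = 0.8845 g
Ratios (÷ 0.8775): C 1.167, H 1.000
×6: C 7.00, H 6.00 → C7H6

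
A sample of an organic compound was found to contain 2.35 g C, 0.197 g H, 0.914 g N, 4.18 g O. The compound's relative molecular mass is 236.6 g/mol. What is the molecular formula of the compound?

C6H6N2O8

n(C) = 2.35/12.01 = 0.1957, n(H) = 0.197/1.008 = 0.1954, n(N) = 0.914/14.01 = 0.06524, n(O) = 4.18/16.00 = 0.2612
Smallest is N at 0.06524 mol; normalising gives C 2.999, H 2.996, N 1.000, O 4.004
→ C3H3NO4
Empirical-formula mass = 117.06 g/mol
n = 236.6 / 117.06 = 2.02 ≈ 2
Molecular formula = (C3H3NO4)×2 = C6H6N2O8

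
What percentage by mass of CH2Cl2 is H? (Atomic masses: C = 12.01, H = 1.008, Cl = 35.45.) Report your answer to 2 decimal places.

2.37%

Molar mass = 1(12.01) + 2(1.008) + 2(35.45) = 84.926 g/mol
Mass of H per mole = 2 × 1.008 = 2.016 g
% H = 2.016 / 84.926 × 100 = 2.37%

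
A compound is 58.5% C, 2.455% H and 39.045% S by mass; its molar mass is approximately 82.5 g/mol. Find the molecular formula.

C4H2S

Assume 100 g: 58.5 g C, 2.455 g H, 39.045 g S.
Moles — C: 58.5 / 12.01 = 4.871 mol; H: 2.455 / 1.008 = 2.436 mol; S: 39.045 / 32.07 = 1.217 mol
Divide by the smallest (1.217 mol S): C 4.001, H 2.000, S 1.000
Ratio ≈ 4:2:1, so the empirical formula is C4H2S
Empirical-formula mass = 82.13 g/mol
n = 82.5 / 82.13 = 1.00 ≈ 1
Molecular formula = empirical formula = C4H2S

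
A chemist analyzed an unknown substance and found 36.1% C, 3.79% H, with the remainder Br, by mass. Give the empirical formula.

C4H5Br

Assume 100 g: 36.1 g C, 3.79 g H, 60.11 g Br.
C: 36.1 g ÷ 12.01 g/mol = 3.006 mol
H: 3.79 g ÷ 1.008 g/mol = 3.76 mol
Br: 60.11 g ÷ 79.90 g/mol = 0.7523 mol
Ratios (÷ 0.7523): C 3.995, H 4.998, Br 1.000
Ratio ≈ 4:5:1, so the empirical formula is C4H5Br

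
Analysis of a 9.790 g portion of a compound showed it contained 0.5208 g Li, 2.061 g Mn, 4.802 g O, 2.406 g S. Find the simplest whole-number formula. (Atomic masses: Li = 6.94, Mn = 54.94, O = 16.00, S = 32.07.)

Li2MnO8S2

Li: 0.5208 g ÷ 6.94 g/mol = 0.07504 mol
Mn: 2.061 g ÷ 54.94 g/mol = 0.03751 mol
O: 4.802 g ÷ 16.00 g/mol = 0.3001 mol
S: 2.406 g ÷ 32.07 g/mol = 0.07502 mol
Ratios (÷ 0.03751): Li 2.000, Mn 1.000, O 8.000, S 2.000
≈ 2:1:8:2 → Li2MnO8S2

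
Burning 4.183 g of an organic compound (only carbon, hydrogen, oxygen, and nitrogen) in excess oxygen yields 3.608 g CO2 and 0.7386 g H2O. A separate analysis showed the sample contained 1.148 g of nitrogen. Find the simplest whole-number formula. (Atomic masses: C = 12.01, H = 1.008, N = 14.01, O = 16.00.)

mol C = 3.608 / 44.01 = 0.08198; mass C = 0.08198 × 12.01 = 0.9846 g
mol H = 2 × (0.7386 / 18.02) = 0.08198; mass H = 0.08198 × 1.008 = 0.08263 g
mol N = 1.148 / 14.01 = 0.08194
mass O = 4.183 − (2.215) = 1.968 g → mol O = 0.1230
Smallest is N at 0.08194 mol; normalising gives C 1.000, H 1.000, N 1.000, O 1.501
Scaling by 2: C 2.00, H 2.00, N 2.00, O 3.00 → C2H2N2O3

C2H2N2O3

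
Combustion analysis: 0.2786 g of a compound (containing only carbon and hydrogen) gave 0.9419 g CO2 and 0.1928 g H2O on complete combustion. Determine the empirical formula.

CH

mol C = 0.9419 / 44.01 = 0.02140; mass C = 0.02140 × 12.01 = 0.2570 g
mol H = 2 × (0.1928 / 18.02) = 0.02140; mass H = 0.02140 × 1.008 = 0.02157 g
Smallest is H at 0.0214 mol; normalising gives C 1.000, H 1.000
Ratio ≈ 1:1, so the empirical formula is CH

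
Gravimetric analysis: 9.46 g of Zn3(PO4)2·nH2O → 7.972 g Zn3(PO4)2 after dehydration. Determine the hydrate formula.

Mass of water lost = 9.46 − 7.972 = 1.488 g → 1.488 / 18.02 = 0.08257 mol H2O
Molar mass of Zn3(PO4)2 = 386.08 g/mol → mol Zn3(PO4)2 = 7.972 / 386.08 = 0.02065
n = 0.08257 / 0.02065 = 4.00 ≈ 4 → Zn3(PO4)2·4H2O

Zn3(PO4)2·4H2O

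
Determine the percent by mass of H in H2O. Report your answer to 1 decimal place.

11.2%

Molar mass = 2(1.008) + 1(16.00) = 18.016 g/mol
Mass of H per mole = 2 × 1.008 = 2.016 g
% H = 2.016 / 18.016 × 100 = 11.2%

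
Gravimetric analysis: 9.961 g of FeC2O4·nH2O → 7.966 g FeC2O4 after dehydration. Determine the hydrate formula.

Mass of water lost = 9.961 − 7.966 = 1.995 g → 1.995 / 18.02 = 0.1107 mol H2O
Molar mass of FeC2O4 = 143.87 g/mol → mol FeC2O4 = 7.966 / 143.87 = 0.05537
n = 0.1107 / 0.05537 = 2.00 ≈ 2 → FeC2O4·2H2O

FeC2O4·2H2O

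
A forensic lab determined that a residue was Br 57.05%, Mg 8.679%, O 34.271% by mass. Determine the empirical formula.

Assume 100 g: 57.05 g Br, 8.679 g Mg, 34.271 g O.
Br: 57.05 g ÷ 79.90 g/mol = 0.714 mol
Mg: 8.679 g ÷ 24.31 g/mol = 0.357 mol
O: 34.271 g ÷ 16.00 g/mol = 2.142 mol
Ratios (÷ 0.357): Br 2.000, Mg 1.000, O 6.000
→ Br2MgO6

Br2MgO6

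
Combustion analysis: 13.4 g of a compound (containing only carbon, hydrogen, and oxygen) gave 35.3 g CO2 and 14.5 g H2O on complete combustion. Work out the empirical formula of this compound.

mol C = 35.3 / 44.01 = 0.8021; mass C = 0.8021 × 12.01 = 9.633 g
mol H = 2 × (14.5 / 18.02) = 1.609; mass H = 1.609 × 1.008 = 1.622 g
mass O = 13.4 − (11.26) = 2.145 g → mol O = 0.1340
Smallest is O at 0.134 mol; normalising gives C 5.984, H 12.006, O 1.000
→ C6H12O

C6H12O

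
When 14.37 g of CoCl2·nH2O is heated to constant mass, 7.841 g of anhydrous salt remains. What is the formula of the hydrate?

CoCl2·6H2O

Mass of water lost = 14.37 − 7.841 = 6.529 g → 6.529 / 18.02 = 0.3623 mol H2O
Molar mass of CoCl2 = 129.83 g/mol → mol CoCl2 = 7.841 / 129.83 = 0.06039
n = 0.3623 / 0.06039 = 6.00 ≈ 6 → CoCl2·6H2O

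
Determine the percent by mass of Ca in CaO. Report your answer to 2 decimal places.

71.47%

Molar mass = 1(40.08) + 1(16.00) = 56.080 g/mol
Mass of Ca per mole = 1 × 40.08 = 40.080 g
% Ca = 40.080 / 56.080 × 100 = 71.47%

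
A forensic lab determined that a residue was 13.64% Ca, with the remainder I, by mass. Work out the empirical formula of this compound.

Assume 100 g: 13.64 g Ca, 86.36 g I.
n(Ca) = 13.64/40.08 = 0.3403, n(I) = 86.36/126.90 = 0.6805
Smallest is Ca at 0.3403 mol; normalising gives Ca 1.000, I 2.000
≈ 1:2 → CaI2

CaI2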